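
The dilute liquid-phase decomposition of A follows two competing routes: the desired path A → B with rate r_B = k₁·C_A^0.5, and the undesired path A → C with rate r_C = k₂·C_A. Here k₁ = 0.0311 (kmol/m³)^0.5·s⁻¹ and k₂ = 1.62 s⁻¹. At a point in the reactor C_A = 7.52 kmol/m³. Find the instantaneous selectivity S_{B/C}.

S_{B/C} = r_B/r_C = (k₁·C_A^0.5)/(k₂·C_A) = (k₁/k₂)·C_A^-0.5.
= (0.0311×7.520^0.5) / (1.62×7.520) = 0.08528/12.18 = 0.00700.
The undesired path is higher order in A, so low C_A (CSTR or dilute feed) favours B.

0.00700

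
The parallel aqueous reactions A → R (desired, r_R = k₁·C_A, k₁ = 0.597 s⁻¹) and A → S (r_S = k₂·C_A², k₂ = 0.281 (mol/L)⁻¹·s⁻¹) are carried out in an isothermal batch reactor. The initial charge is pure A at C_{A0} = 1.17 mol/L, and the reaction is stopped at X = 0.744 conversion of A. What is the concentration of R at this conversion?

C_A = C_{A0}(1−X) = 0.2995 mol/L.
Along a PFR/batch, dC_R/dC_A = −r_R/(r_R+r_S) = −k₁/(k₁+k₂·C_A).
Integrating from C_{A0} to C_A: C_R = (0.597/0.281)·ln[(0.597+0.281·1.17)/(0.597+0.281·0.300)] = 2.125·ln(0.9258/0.6812) = 0.6519 mol/L.

0.652 mol/L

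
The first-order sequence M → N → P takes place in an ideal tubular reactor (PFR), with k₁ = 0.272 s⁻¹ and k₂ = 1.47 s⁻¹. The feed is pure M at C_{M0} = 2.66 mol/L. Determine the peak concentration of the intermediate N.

0.336 mol/L

For a first-order series the maximum intermediate yield is C_{N,max}/C_{M0} = (k₁/k₂)^[k₂/(k₂−k₁)].
= (0.272/1.47)^(1.47/(1.47−0.272)) = (0.1850)^(1.227) = 0.1261.
C_{N,max} = 0.1261×2.66 = 0.336 mol/L.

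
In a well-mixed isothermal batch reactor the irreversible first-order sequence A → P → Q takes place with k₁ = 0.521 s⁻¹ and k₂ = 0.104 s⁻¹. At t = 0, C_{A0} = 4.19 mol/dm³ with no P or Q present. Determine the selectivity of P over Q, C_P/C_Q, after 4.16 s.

3.06

For first-order series with pure A initially, C_P(t) = k₁C_{A0}/(k₂−k₁)·(e^(−k₁t) − e^(−k₂t)).
e^(−k₁t) = e^(−0.521×4.16) = e^(−2.167) = 0.1145; e^(−k₂t) = e^(−0.4326) = 0.6488.
C_P = 0.521×4.19/(0.104−0.521) × (0.1145−0.6488) = (-5.235)×(-0.5343) = 2.797 mol/dm³.
C_A = C_{A0}e^(−k₁t) = 0.4797 mol/dm³, so C_Q = C_{A0}−C_A−C_P = 0.9132 mol/dm³; C_P/C_Q = 3.06.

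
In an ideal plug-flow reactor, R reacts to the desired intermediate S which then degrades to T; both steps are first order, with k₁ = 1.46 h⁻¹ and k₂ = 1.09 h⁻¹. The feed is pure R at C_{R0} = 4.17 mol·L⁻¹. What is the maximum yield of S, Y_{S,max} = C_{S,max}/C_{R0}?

0.423

Evaluating C_S at τ_opt = ln(k₂/k₁)/(k₂−k₁) gives C_{S,max}/C_{R0} = (k₁/k₂)^[k₂/(k₂−k₁)].
= (1.46/1.09)^(1.09/(1.09−1.46)) = (1.339)^(-2.946) = 0.4227.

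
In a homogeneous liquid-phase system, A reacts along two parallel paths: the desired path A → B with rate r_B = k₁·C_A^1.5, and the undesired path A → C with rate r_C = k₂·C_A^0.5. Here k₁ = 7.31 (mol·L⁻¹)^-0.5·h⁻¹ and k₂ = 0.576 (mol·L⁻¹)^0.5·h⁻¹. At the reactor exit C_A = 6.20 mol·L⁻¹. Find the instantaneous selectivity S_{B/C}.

78.7

S_{B/C} = r_B/r_C = (k₁·C_A^1.5)/(k₂·C_A^0.5) = (k₁/k₂)·C_A.
= (7.31×6.200^1.5) / (0.576×6.200^0.5) = 112.9/1.434 = 78.7.
Since the desired path is higher order in A, keeping C_A high (PFR or concentrated feed) favours B.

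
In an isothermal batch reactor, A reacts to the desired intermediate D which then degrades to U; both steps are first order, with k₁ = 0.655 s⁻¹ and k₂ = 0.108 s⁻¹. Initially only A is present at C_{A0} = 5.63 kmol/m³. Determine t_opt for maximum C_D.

The intermediate peaks when r₁ = r₂, i.e. k₁e^(−k₁t) = k₂e^(−k₂t), giving t_opt = ln(k₂/k₁)/(k₂−k₁).
= ln(0.108/0.655)/(0.108−0.655) = ln(0.1649)/-0.5470 = -1.803/-0.5470 = 3.30 s.

3.30 s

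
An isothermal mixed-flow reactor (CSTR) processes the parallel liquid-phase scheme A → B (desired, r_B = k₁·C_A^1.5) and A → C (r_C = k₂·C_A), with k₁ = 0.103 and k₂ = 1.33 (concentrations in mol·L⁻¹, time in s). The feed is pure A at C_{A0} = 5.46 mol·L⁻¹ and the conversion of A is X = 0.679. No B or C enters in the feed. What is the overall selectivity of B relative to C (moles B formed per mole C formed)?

0.103

Exit C_A = C_{A0}(1−X) = 5.46×0.321 = 1.753 mol·L⁻¹.
A CSTR operates uniformly at the exit composition, giving r_B = 0.2390 and r_C = 2.331 (each k·C_A^n at C_A = 1.753).
Overall selectivity = C_B/C_C = r_Bτ/(r_Cτ) = r_B/r_C = 0.103.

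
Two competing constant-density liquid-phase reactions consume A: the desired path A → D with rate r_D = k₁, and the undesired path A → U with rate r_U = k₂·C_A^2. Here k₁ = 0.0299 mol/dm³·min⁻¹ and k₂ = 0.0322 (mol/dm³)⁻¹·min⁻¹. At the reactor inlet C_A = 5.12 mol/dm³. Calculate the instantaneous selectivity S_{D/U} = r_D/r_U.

S_{D/U} = r_D/r_U = (k₁)/(k₂·C_A^2) = (k₁/k₂)·C_A^-2.
= (0.0299) / (0.0322×5.120^2) = 0.02990/0.8441 = 0.0354.
The undesired path is higher order in A, so low C_A (CSTR or dilute feed) favours D.

0.0354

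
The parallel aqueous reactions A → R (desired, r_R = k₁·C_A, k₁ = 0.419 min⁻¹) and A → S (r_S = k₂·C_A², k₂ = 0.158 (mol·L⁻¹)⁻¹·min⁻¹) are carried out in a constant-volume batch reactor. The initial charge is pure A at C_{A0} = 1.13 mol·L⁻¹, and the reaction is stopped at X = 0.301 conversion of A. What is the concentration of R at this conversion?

0.250 mol·L⁻¹

C_A = C_{A0}(1−X) = 0.7899 mol·L⁻¹.
Along a PFR/batch, dC_R/dC_A = −r_R/(r_R+r_S) = −k₁/(k₁+k₂·C_A).
Integrating from C_{A0} to C_A: C_R = (0.419/0.158)·ln[(0.419+0.158·1.13)/(0.419+0.158·0.790)] = 2.652·ln(0.5975/0.5438) = 0.2499 mol·L⁻¹.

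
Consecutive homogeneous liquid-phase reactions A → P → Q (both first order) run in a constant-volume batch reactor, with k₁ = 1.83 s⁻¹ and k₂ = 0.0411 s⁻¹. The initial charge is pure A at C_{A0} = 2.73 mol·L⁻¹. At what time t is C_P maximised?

2.12 s

Setting dC_P/dt = 0 gives t_opt = ln(k₂/k₁)/(k₂−k₁).
= ln(0.0411/1.83)/(0.0411−1.83) = ln(0.02246)/-1.789 = -3.796/-1.789 = 2.12 s.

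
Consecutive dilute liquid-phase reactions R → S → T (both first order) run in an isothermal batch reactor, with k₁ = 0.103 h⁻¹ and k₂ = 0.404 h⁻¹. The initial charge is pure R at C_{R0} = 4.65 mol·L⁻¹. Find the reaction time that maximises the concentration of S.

Setting dC_S/dt = 0 gives t_opt = ln(k₂/k₁)/(k₂−k₁).
= ln(0.404/0.103)/(0.404−0.103) = ln(3.922)/0.3010 = 1.367/0.3010 = 4.54 h.

4.54 h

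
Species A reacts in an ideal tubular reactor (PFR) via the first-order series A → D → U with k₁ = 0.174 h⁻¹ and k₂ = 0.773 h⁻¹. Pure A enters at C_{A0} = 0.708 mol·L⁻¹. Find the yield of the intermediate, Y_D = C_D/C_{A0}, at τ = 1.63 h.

0.136

The intermediate concentration in a first-order A→B→C sequence is C_D = k₁C_{A0}(e^(−k₁τ) − e^(−k₂τ))/(k₂−k₁).
e^(−k₁τ) = e^(−0.174×1.63) = e^(−0.2836) = 0.7531; e^(−k₂τ) = e^(−1.260) = 0.2837.
C_D = 0.174×0.708/(0.773−0.174) × (0.7531−0.2837) = 0.2057×0.4694 = 0.09654 mol·L⁻¹.
Y_D = C_D/C_{A0} = 0.09654/0.708 = 0.136.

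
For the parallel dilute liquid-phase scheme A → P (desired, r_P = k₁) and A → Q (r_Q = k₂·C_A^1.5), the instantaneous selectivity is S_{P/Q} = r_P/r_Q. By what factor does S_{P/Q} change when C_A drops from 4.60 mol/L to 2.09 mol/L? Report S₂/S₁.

3.27

S_{P/Q} = (k₁/k₂)·C_A^-1.5, so S₂/S₁ = (C_{A,2}/C_{A,1})^-1.5.
= (2.09/4.60)^(-1.5) = (0.4543)^(-1.5) = 3.27.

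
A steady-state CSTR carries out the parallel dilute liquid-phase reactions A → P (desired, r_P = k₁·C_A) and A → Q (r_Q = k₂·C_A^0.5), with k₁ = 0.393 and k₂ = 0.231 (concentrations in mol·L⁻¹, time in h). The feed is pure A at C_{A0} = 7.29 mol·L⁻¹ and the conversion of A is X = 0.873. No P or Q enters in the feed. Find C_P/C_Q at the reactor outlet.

Exit C_A = C_{A0}(1−X) = 7.29×0.127 = 0.9258 mol·L⁻¹.
A CSTR operates uniformly at the exit composition, giving r_P = 0.3639 and r_Q = 0.2223 (each k·C_A^n at C_A = 0.9258).
Overall selectivity = C_P/C_Q = r_Pτ/(r_Qτ) = r_P/r_Q = 1.64.

1.64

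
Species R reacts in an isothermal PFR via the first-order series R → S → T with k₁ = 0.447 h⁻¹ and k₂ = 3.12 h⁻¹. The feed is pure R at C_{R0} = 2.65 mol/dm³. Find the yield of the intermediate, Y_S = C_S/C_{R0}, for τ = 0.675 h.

0.103

Solving the coupled first-order balances gives C_S(τ) = [k₁/(k₂−k₁)]·C_{R0}·(e^(−k₁τ) − e^(−k₂τ)).
e^(−k₁τ) = e^(−0.447×0.675) = e^(−0.3017) = 0.7395; e^(−k₂τ) = e^(−2.106) = 0.1217.
C_S = 0.447×2.65/(3.12−0.447) × (0.7395−0.1217) = 0.4432×0.6178 = 0.2738 mol/dm³.
Y_S = C_S/C_{R0} = 0.2738/2.65 = 0.103.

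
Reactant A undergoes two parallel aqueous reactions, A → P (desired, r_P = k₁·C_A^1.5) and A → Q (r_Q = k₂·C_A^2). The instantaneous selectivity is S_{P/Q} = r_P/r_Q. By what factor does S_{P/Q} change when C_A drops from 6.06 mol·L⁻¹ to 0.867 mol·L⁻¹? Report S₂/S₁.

2.64

S_{P/Q} = (k₁/k₂)·C_A^-0.5, so S₂/S₁ = (C_{A,2}/C_{A,1})^-0.5.
= (0.867/6.06)^(-0.5) = (0.1431)^(-0.5) = 2.64.
Selectivity toward P rises as C_A falls — low-concentration operation is favoured.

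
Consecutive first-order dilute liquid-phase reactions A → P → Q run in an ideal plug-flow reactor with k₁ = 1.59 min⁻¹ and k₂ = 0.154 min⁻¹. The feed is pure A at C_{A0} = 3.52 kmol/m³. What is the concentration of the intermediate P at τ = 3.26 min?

For first-order series with pure A initially, C_P(τ) = k₁C_{A0}/(k₂−k₁)·(e^(−k₁τ) − e^(−k₂τ)).
e^(−k₁τ) = e^(−1.59×3.26) = e^(−5.183) = 0.005609; e^(−k₂τ) = e^(−0.5020) = 0.6053.
C_P = 1.59×3.52/(0.154−1.59) × (0.005609−0.6053) = (-3.897)×(-0.5997) = 2.337 kmol/m³.

2.34 kmol/m³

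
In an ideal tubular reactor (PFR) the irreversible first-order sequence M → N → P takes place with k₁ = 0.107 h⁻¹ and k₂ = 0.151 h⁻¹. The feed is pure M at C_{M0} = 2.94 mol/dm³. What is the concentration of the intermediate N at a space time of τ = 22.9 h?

0.392 mol/dm³

Solving the coupled first-order balances gives C_N(τ) = [k₁/(k₂−k₁)]·C_{M0}·(e^(−k₁τ) − e^(−k₂τ)).
e^(−k₁τ) = e^(−0.107×22.9) = e^(−2.450) = 0.08627; e^(−k₂τ) = e^(−3.458) = 0.03150.
C_N = 0.107×2.94/(0.151−0.107) × (0.08627−0.03150) = 7.150×0.05477 = 0.3916 mol/dm³.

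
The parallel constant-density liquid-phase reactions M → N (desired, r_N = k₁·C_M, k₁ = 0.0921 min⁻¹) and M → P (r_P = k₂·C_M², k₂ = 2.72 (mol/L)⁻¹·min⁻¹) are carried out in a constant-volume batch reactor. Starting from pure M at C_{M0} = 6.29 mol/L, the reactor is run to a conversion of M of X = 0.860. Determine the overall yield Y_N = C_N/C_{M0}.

0.0104

C_M = C_{M0}(1−X) = 0.8806 mol/L.
Along a PFR/batch, dC_N/dC_M = −r_N/(r_N+r_P) = −k₁/(k₁+k₂·C_M).
Integrating from C_{M0} to C_M: C_N = (0.0921/2.72)·ln[(0.0921+2.72·6.29)/(0.0921+2.72·0.881)] = 0.03386·ln(17.20/2.487) = 0.06548 mol/L.
Y_N = C_N/C_{M0} = 0.06548/6.29 = 0.0104.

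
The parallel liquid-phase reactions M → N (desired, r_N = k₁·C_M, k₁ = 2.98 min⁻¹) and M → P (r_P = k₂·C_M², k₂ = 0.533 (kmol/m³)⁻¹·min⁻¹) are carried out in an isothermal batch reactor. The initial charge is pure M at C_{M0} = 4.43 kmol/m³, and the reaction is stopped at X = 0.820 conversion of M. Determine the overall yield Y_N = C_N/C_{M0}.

0.568

C_M = C_{M0}(1−X) = 0.7974 kmol/m³.
Along a PFR/batch, dC_N/dC_M = −r_N/(r_N+r_P) = −k₁/(k₁+k₂·C_M).
Integrating from C_{M0} to C_M: C_N = (2.98/0.533)·ln[(2.98+0.533·4.43)/(2.98+0.533·0.797)] = 5.591·ln(5.341/3.405) = 2.517 kmol/m³.
Y_N = C_N/C_{M0} = 2.517/4.43 = 0.568.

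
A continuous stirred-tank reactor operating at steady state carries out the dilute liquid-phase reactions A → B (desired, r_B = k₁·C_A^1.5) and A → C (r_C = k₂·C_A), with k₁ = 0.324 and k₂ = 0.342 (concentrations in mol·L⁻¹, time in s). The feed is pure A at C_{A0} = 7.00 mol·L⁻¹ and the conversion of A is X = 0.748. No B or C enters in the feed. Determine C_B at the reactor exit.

Exit C_A = C_{A0}(1−X) = 7.00×0.252 = 1.764 mol·L⁻¹.
Rates in a CSTR are evaluated at the outlet concentration: r_B = 0.324×1.764^1.5 = 0.7591, r_C = 0.342×1.764 = 0.6033.
Fraction of consumed A going to B: r_B/(r_B+r_C) = 0.5572.
C_B = 0.5572·C_{A0}·X = 0.5572×7.00×0.748 = 2.92 mol·L⁻¹.

2.92 mol·L⁻¹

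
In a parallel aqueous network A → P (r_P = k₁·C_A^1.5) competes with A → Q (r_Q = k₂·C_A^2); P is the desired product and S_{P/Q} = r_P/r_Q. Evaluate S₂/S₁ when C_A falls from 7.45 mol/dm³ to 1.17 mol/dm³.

2.52

S_{P/Q} = (k₁/k₂)·C_A^-0.5, so S₂/S₁ = (C_{A,2}/C_{A,1})^-0.5.
= (1.17/7.45)^(-0.5) = (0.1570)^(-0.5) = 2.52.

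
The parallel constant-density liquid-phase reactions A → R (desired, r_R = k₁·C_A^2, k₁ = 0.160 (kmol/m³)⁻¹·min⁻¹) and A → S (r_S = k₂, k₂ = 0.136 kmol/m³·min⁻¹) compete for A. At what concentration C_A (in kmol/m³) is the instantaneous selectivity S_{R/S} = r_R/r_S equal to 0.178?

S_{R/S} = (k₁/k₂)·C_A^2 ⇒ C_A = (S·k₂/k₁)^(0.5).
= (0.178×0.136/0.160)^(0.5) = (0.1513)^(0.5) = 0.389 kmol/m³.

0.389 kmol/m³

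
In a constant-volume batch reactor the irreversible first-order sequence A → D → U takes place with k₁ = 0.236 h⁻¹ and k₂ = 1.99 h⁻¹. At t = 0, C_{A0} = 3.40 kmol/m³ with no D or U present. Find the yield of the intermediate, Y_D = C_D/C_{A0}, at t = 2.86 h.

Solving the coupled first-order balances gives C_D(t) = [k₁/(k₂−k₁)]·C_{A0}·(e^(−k₁t) − e^(−k₂t)).
e^(−k₁t) = e^(−0.236×2.86) = e^(−0.6750) = 0.5092; e^(−k₂t) = e^(−5.691) = 0.003375.
C_D = 0.236×3.40/(1.99−0.236) × (0.5092−0.003375) = 0.4575×0.5058 = 0.2314 kmol/m³.
Y_D = C_D/C_{A0} = 0.2314/3.40 = 0.0681.

0.0681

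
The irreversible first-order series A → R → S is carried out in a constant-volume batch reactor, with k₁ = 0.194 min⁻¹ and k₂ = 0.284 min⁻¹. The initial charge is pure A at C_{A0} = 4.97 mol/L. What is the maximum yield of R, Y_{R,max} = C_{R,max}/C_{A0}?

For a first-order series the maximum intermediate yield is C_{R,max}/C_{A0} = (k₁/k₂)^[k₂/(k₂−k₁)].
= (0.194/0.284)^(0.284/(0.284−0.194)) = (0.6831)^(3.156) = 0.3004.

0.300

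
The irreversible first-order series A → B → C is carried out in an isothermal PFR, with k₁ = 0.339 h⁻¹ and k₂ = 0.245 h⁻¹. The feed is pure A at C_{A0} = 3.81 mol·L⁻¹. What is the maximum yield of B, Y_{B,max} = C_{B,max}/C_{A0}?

0.429

Evaluating C_B at τ_opt = ln(k₂/k₁)/(k₂−k₁) gives C_{B,max}/C_{A0} = (k₁/k₂)^[k₂/(k₂−k₁)].
= (0.339/0.245)^(0.245/(0.245−0.339)) = (1.384)^(-2.606) = 0.4290.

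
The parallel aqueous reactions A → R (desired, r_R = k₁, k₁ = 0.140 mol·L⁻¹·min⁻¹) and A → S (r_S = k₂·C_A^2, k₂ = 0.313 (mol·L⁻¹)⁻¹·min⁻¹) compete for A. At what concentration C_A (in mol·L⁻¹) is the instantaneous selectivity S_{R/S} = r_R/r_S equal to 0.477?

S_{R/S} = (k₁/k₂)·C_A^-2 ⇒ C_A = (S·k₂/k₁)^(-0.5).
= (0.477×0.313/0.140)^(-0.5) = (1.066)^(-0.5) = 0.968 mol·L⁻¹.

0.968 mol·L⁻¹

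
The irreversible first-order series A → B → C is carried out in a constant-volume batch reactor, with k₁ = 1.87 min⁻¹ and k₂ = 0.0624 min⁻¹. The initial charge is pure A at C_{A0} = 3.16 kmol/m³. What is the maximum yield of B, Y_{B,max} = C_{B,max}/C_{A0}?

0.889

At the optimum, C_{B,max}/C_{A0} = (k₁/k₂)^[k₂/(k₂−k₁)].
= (1.87/0.0624)^(0.0624/(0.0624−1.87)) = (29.97)^(-0.03452) = 0.8893.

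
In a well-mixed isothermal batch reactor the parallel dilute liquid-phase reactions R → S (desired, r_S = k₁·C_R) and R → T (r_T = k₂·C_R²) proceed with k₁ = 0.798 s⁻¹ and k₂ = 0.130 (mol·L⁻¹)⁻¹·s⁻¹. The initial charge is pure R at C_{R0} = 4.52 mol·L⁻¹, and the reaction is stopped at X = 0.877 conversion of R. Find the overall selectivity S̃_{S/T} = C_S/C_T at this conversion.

2.57

C_R = C_{R0}(1−X) = 0.5560 mol·L⁻¹.
Along a PFR/batch, dC_S/dC_R = −r_S/(r_S+r_T) = −k₁/(k₁+k₂·C_R).
Integrating from C_{R0} to C_R: C_S = (0.798/0.130)·ln[(0.798+0.130·4.52)/(0.798+0.130·0.556)] = 6.138·ln(1.386/0.8703) = 2.855 mol·L⁻¹.
C_T = (C_{R0}−C_R)−C_S = 1.109 mol·L⁻¹; S̃_{S/T} = 2.855/1.109 = 2.57.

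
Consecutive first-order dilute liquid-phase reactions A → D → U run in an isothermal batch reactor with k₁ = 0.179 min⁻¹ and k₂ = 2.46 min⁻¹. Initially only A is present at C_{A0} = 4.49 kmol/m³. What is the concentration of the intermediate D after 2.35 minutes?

0.230 kmol/m³

The intermediate concentration in a first-order A→B→C sequence is C_D = k₁C_{A0}(e^(−k₁t) − e^(−k₂t))/(k₂−k₁).
e^(−k₁t) = e^(−0.179×2.35) = e^(−0.4207) = 0.6566; e^(−k₂t) = e^(−5.781) = 0.003086.
C_D = 0.179×4.49/(2.46−0.179) × (0.6566−0.003086) = 0.3523×0.6535 = 0.2303 kmol/m³.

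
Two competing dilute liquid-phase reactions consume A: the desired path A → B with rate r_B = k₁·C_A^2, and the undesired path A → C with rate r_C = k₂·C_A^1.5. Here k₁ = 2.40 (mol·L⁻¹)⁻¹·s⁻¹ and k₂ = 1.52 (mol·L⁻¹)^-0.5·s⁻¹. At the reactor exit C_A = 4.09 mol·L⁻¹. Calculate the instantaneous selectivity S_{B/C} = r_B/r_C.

S_{B/C} = r_B/r_C = (k₁·C_A^2)/(k₂·C_A^1.5) = (k₁/k₂)·C_A^0.5.
= (2.40×4.090^2) / (1.52×4.090^1.5) = 40.15/12.57 = 3.19.

3.19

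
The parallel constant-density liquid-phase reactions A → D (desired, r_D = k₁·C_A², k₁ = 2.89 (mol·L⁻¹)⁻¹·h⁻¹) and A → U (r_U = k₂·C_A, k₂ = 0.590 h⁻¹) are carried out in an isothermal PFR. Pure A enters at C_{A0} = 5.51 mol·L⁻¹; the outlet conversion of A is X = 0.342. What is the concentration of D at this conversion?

C_A = C_{A0}(1−X) = 3.626 mol·L⁻¹.
Along a PFR/batch, dC_U/dC_A = −r_U/(r_D+r_U) = −k₂/(k₂+k₁·C_A).
Integrating from C_{A0} to C_A: C_U = (0.590/2.89)·ln[(0.590+2.89·5.51)/(0.590+2.89·3.63)] = 0.2042·ln(16.51/11.07) = 0.08169 mol·L⁻¹.
Then C_D = (C_{A0}−C_A) − C_U = 1.884 − 0.08169 = 1.803 mol·L⁻¹.

1.80 mol·L⁻¹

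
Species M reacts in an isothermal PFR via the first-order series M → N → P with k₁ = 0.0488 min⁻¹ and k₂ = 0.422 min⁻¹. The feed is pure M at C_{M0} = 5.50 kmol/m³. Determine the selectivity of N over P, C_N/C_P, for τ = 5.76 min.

0.553

For first-order series with pure M initially, C_N(τ) = k₁C_{M0}/(k₂−k₁)·(e^(−k₁τ) − e^(−k₂τ)).
e^(−k₁τ) = e^(−0.0488×5.76) = e^(−0.2811) = 0.7550; e^(−k₂τ) = e^(−2.431) = 0.08797.
C_N = 0.0488×5.50/(0.422−0.0488) × (0.7550−0.08797) = 0.7192×0.6670 = 0.4797 kmol/m³.
C_M = C_{M0}e^(−k₁τ) = 4.152 kmol/m³, so C_P = C_{M0}−C_M−C_N = 0.8680 kmol/m³; C_N/C_P = 0.553.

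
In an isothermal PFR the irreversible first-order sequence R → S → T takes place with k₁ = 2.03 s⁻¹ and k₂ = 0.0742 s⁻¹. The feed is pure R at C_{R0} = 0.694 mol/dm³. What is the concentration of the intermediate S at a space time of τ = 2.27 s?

0.601 mol/dm³

For first-order series with pure R initially, C_S(τ) = k₁C_{R0}/(k₂−k₁)·(e^(−k₁τ) − e^(−k₂τ)).
e^(−k₁τ) = e^(−2.03×2.27) = e^(−4.608) = 0.009971; e^(−k₂τ) = e^(−0.1684) = 0.8450.
C_S = 2.03×0.694/(0.0742−2.03) × (0.009971−0.8450) = (-0.7203)×(-0.8350) = 0.6015 mol/dm³.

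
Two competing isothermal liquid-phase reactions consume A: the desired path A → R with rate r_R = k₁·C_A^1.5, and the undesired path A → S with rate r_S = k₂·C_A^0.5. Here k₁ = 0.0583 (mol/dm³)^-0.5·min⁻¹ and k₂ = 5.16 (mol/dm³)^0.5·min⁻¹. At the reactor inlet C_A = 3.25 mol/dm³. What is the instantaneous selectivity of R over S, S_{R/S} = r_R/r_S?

0.0367

S_{R/S} = r_R/r_S = (k₁·C_A^1.5)/(k₂·C_A^0.5) = (k₁/k₂)·C_A.
= (0.0583×3.250^1.5) / (5.16×3.250^0.5) = 0.3416/9.302 = 0.0367.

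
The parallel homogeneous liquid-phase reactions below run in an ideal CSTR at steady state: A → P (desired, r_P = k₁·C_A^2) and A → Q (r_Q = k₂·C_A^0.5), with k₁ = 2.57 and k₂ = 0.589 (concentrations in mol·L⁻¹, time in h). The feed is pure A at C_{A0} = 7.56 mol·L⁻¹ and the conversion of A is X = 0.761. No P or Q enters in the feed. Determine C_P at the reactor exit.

5.26 mol·L⁻¹

Exit C_A = C_{A0}(1−X) = 7.56×0.239 = 1.807 mol·L⁻¹.
A CSTR operates uniformly at the exit composition, giving r_P = 8.390 and r_Q = 0.7917 (each k·C_A^n at C_A = 1.807).
Fraction of consumed A going to P: r_P/(r_P+r_Q) = 0.9138.
C_P = 0.9138·C_{A0}·X = 0.9138×7.56×0.761 = 5.26 mol·L⁻¹.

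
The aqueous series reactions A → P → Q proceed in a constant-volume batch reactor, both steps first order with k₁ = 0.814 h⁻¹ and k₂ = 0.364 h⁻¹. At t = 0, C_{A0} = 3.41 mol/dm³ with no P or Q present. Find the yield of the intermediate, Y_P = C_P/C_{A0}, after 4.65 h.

0.292

Solving the coupled first-order balances gives C_P(t) = [k₁/(k₂−k₁)]·C_{A0}·(e^(−k₁t) − e^(−k₂t)).
e^(−k₁t) = e^(−0.814×4.65) = e^(−3.785) = 0.02271; e^(−k₂t) = e^(−1.693) = 0.1840.
C_P = 0.814×3.41/(0.364−0.814) × (0.02271−0.1840) = (-6.168)×(-0.1613) = 0.9952 mol/dm³.
Y_P = C_P/C_{A0} = 0.9952/3.41 = 0.292.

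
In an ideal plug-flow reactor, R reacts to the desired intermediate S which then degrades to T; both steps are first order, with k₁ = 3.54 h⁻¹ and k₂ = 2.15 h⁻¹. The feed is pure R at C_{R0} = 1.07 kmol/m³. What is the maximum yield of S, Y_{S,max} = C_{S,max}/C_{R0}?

Evaluating C_S at τ_opt = ln(k₂/k₁)/(k₂−k₁) gives C_{S,max}/C_{R0} = (k₁/k₂)^[k₂/(k₂−k₁)].
= (3.54/2.15)^(2.15/(2.15−3.54)) = (1.647)^(-1.547) = 0.4624.

0.462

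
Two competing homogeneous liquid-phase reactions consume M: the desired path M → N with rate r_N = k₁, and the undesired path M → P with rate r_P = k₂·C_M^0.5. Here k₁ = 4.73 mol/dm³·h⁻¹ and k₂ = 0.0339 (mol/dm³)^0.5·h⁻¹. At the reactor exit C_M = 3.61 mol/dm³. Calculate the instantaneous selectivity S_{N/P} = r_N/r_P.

S_{N/P} = r_N/r_P = (k₁)/(k₂·C_M^0.5) = (k₁/k₂)·C_M^-0.5.
= (4.73) / (0.0339×3.610^0.5) = 4.730/0.06441 = 73.4.
The undesired path is higher order in M, so low C_M (CSTR or dilute feed) favours N.

73.4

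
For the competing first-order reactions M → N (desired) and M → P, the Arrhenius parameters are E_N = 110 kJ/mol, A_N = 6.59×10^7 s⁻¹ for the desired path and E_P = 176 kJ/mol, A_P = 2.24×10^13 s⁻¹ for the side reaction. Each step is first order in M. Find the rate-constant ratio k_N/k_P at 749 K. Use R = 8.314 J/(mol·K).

Since both paths have the same order in M, the concentration cancels and S_{N/P} = k_N/k_P = (A_N/A_P)·exp[(E_P−E_N)/(RT)].
(E_P−E_N)/(RT) = (176−110)×10³/(8.314×749) = 66000/6227 = 10.60.
k_N/k_P = (6.59×10^7/2.24×10^13)·exp(10.60) = 2.942×10^-6 × 40082 = 0.118.
Since E_N < E_P, lowering the temperature improves selectivity toward N.

0.118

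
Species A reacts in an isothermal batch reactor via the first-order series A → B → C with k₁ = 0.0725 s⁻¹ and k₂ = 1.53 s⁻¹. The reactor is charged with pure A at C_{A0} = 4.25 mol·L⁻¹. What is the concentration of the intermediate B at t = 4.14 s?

For first-order series with pure A initially, C_B(t) = k₁C_{A0}/(k₂−k₁)·(e^(−k₁t) − e^(−k₂t)).
e^(−k₁t) = e^(−0.0725×4.14) = e^(−0.3001) = 0.7407; e^(−k₂t) = e^(−6.334) = 0.001775.
C_B = 0.0725×4.25/(1.53−0.0725) × (0.7407−0.001775) = 0.2114×0.7389 = 0.1562 mol·L⁻¹.

0.156 mol·L⁻¹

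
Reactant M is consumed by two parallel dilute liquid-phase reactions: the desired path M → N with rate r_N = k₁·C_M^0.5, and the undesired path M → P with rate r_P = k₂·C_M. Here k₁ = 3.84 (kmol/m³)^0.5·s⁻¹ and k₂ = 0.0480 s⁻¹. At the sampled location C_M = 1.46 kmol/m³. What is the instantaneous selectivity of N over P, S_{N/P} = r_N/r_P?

S_{N/P} = r_N/r_P = (k₁·C_M^0.5)/(k₂·C_M) = (k₁/k₂)·C_M^-0.5.
= (3.84×1.460^0.5) / (0.0480×1.460) = 4.640/0.07008 = 66.2.
The undesired path is higher order in M, so low C_M (CSTR or dilute feed) favours N.

66.2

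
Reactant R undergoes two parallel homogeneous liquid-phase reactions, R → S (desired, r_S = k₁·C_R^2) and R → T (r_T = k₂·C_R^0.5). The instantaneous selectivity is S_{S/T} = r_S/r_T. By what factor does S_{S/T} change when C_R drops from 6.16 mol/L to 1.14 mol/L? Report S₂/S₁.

0.0796

S_{S/T} = (k₁/k₂)·C_R^1.5, so S₂/S₁ = (C_{R,2}/C_{R,1})^1.5.
= (1.14/6.16)^1.5 = (0.1851)^1.5 = 0.0796.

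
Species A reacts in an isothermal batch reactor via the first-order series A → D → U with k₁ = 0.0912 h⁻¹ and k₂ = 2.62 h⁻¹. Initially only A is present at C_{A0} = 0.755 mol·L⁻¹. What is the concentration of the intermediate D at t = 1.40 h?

0.0233 mol·L⁻¹

Solving the coupled first-order balances gives C_D(t) = [k₁/(k₂−k₁)]·C_{A0}·(e^(−k₁t) − e^(−k₂t)).
e^(−k₁t) = e^(−0.0912×1.40) = e^(−0.1277) = 0.8801; e^(−k₂t) = e^(−3.668) = 0.02553.
C_D = 0.0912×0.755/(2.62−0.0912) × (0.8801−0.02553) = 0.02723×0.8546 = 0.02327 mol·L⁻¹.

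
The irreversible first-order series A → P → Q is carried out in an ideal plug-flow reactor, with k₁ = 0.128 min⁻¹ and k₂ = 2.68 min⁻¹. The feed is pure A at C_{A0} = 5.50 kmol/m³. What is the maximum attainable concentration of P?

At the optimum, C_{P,max}/C_{A0} = (k₁/k₂)^[k₂/(k₂−k₁)].
= (0.128/2.68)^(2.68/(2.68−0.128)) = (0.04776)^(1.050) = 0.04100.
C_{P,max} = 0.04100×5.50 = 0.226 kmol/m³.

0.226 kmol/m³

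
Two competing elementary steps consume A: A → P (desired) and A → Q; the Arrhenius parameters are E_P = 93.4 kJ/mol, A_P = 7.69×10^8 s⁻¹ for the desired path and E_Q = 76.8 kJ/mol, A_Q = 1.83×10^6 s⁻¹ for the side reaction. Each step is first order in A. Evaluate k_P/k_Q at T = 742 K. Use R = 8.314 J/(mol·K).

Since both paths have the same order in A, the concentration cancels and S_{P/Q} = k_P/k_Q = (A_P/A_Q)·exp[(E_Q−E_P)/(RT)].
(E_Q−E_P)/(RT) = (76.8−93.4)×10³/(8.314×742) = -16600/6169 = -2.691.
k_P/k_Q = (7.69×10^8/1.83×10^6)·exp(-2.691) = 420.2 × 0.06782 = 28.5.

28.5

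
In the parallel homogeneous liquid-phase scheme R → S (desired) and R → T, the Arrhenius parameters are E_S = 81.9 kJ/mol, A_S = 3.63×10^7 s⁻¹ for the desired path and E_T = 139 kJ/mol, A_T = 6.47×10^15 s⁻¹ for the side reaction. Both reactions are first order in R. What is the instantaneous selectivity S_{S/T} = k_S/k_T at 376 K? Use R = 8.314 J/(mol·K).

0.481

k_S/k_T = (A_S/A_T)·exp[−(E_S−E_T)/(RT)] = (A_S/A_T)·exp[(E_T−E_S)/(RT)].
(E_T−E_S)/(RT) = (139−81.9)×10³/(8.314×376) = 57100/3126 = 18.27.
k_S/k_T = (3.63×10^7/6.47×10^15)·exp(18.27) = 5.611×10^-9 × 8.565×10^7 = 0.481.
Since E_S < E_T, lowering the temperature improves selectivity toward S.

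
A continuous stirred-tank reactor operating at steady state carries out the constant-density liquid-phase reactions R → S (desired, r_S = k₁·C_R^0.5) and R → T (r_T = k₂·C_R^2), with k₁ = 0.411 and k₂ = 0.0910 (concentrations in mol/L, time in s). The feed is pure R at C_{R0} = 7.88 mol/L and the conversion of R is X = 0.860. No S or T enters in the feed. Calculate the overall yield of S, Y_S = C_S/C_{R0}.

0.684

Exit C_R = C_{R0}(1−X) = 7.88×0.140 = 1.103 mol/L.
In a CSTR the entire volume is at exit conditions, so r_S = 0.411×1.103^0.5 = 0.4317 and r_T = 0.0910×1.103^2 = 0.1108.
Fraction of consumed R going to S: r_S/(r_S+r_T) = 0.7958.
C_S = 0.7958·C_{R0}·X = 0.7958×7.88×0.860 = 5.39 mol/L; Y_S = C_S/C_{R0} = 0.684.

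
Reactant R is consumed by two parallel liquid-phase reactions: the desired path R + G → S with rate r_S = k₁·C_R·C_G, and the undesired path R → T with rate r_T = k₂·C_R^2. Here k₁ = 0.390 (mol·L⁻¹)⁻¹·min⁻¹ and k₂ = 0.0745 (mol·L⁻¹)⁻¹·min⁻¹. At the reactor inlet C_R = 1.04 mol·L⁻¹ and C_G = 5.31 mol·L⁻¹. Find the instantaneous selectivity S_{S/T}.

26.7

S_{S/T} = r_S/r_T = (k₁·C_R·C_G)/(k₂·C_R^2) = (k₁/k₂)·C_R⁻¹·C_G.
= (0.390×1.040×5.310) / (0.0745×1.040^2) = 2.154/0.08058 = 26.7.
The undesired path is higher order in R, so low C_R (CSTR or dilute feed) favours S.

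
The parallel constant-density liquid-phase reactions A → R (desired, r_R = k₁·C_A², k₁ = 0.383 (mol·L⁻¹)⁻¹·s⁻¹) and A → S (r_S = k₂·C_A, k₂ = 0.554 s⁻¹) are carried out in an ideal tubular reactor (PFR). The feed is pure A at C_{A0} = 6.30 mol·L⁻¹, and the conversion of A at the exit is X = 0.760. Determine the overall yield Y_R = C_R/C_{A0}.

0.539

C_A = C_{A0}(1−X) = 1.512 mol·L⁻¹.
Along a PFR/batch, dC_S/dC_A = −r_S/(r_R+r_S) = −k₂/(k₂+k₁·C_A).
Integrating from C_{A0} to C_A: C_S = (0.554/0.383)·ln[(0.554+0.383·6.30)/(0.554+0.383·1.51)] = 1.446·ln(2.967/1.133) = 1.392 mol·L⁻¹.
Then C_R = (C_{A0}−C_A) − C_S = 4.788 − 1.392 = 3.396 mol·L⁻¹.
Y_R = C_R/C_{A0} = 3.396/6.30 = 0.539.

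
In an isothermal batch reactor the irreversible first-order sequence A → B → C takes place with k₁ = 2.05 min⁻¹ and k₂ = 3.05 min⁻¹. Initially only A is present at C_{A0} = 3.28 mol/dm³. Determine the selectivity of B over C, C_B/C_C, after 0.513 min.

For first-order series with pure A initially, C_B(t) = k₁C_{A0}/(k₂−k₁)·(e^(−k₁t) − e^(−k₂t)).
e^(−k₁t) = e^(−2.05×0.513) = e^(−1.052) = 0.3494; e^(−k₂t) = e^(−1.565) = 0.2092.
C_B = 2.05×3.28/(3.05−2.05) × (0.3494−0.2092) = 6.724×0.1402 = 0.9427 mol/dm³.
C_A = C_{A0}e^(−k₁t) = 1.146 mol/dm³, so C_C = C_{A0}−C_A−C_B = 1.191 mol/dm³; C_B/C_C = 0.791.

0.791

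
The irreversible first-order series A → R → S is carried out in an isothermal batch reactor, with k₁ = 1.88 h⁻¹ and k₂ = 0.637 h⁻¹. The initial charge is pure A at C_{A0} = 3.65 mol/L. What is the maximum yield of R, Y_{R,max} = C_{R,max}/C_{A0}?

Evaluating C_R at t_opt = ln(k₂/k₁)/(k₂−k₁) gives C_{R,max}/C_{A0} = (k₁/k₂)^[k₂/(k₂−k₁)].
= (1.88/0.637)^(0.637/(0.637−1.88)) = (2.951)^(-0.5125) = 0.5743.

0.574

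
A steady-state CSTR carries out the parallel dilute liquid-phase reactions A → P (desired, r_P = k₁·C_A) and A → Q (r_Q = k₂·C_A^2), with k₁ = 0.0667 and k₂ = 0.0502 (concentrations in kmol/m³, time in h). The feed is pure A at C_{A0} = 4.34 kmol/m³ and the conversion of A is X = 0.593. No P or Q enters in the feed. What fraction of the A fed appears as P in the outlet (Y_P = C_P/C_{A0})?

Exit C_A = C_{A0}(1−X) = 4.34×0.407 = 1.766 kmol/m³.
Rates in a CSTR are evaluated at the outlet concentration: r_P = 0.0667×1.766 = 0.1178, r_Q = 0.0502×1.766^2 = 0.1566.
Fraction of consumed A going to P: r_P/(r_P+r_Q) = 0.4293.
C_P = 0.4293·C_{A0}·X = 0.4293×4.34×0.593 = 1.10 kmol/m³; Y_P = C_P/C_{A0} = 0.255.

0.255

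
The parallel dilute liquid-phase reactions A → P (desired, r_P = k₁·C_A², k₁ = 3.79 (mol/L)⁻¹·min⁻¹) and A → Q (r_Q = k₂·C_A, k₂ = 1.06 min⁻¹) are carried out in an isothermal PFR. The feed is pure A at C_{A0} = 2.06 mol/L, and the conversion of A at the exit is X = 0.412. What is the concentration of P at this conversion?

C_A = C_{A0}(1−X) = 1.211 mol/L.
Along a PFR/batch, dC_Q/dC_A = −r_Q/(r_P+r_Q) = −k₂/(k₂+k₁·C_A).
Integrating from C_{A0} to C_A: C_Q = (1.06/3.79)·ln[(1.06+3.79·2.06)/(1.06+3.79·1.21)] = 0.2797·ln(8.867/5.651) = 0.1260 mol/L.
Then C_P = (C_{A0}−C_A) − C_Q = 0.8487 − 0.1260 = 0.7227 mol/L.

0.723 mol/L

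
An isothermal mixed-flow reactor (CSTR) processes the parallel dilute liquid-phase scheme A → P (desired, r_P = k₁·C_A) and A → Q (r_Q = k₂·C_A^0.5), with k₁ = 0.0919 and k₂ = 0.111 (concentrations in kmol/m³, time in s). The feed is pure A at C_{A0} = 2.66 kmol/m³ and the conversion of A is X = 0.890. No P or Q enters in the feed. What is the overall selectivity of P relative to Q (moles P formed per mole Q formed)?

Exit C_A = C_{A0}(1−X) = 2.66×0.110 = 0.2926 kmol/m³.
In a CSTR the entire volume is at exit conditions, so r_P = 0.0919×0.2926 = 0.02689 and r_Q = 0.111×0.2926^0.5 = 0.06004.
Overall selectivity = C_P/C_Q = r_Pτ/(r_Qτ) = r_P/r_Q = 0.448.

0.448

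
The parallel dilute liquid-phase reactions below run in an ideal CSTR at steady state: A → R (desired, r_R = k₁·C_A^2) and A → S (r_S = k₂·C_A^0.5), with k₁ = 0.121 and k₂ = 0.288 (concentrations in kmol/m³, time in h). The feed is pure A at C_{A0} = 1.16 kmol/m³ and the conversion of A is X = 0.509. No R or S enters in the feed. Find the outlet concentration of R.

0.0903 kmol/m³

Exit C_A = C_{A0}(1−X) = 1.16×0.491 = 0.5696 kmol/m³.
Rates in a CSTR are evaluated at the outlet concentration: r_R = 0.121×0.5696^2 = 0.03925, r_S = 0.288×0.5696^0.5 = 0.2174.
Fraction of consumed A going to R: r_R/(r_R+r_S) = 0.1530.
C_R = 0.1530·C_{A0}·X = 0.1530×1.16×0.509 = 0.0903 kmol/m³.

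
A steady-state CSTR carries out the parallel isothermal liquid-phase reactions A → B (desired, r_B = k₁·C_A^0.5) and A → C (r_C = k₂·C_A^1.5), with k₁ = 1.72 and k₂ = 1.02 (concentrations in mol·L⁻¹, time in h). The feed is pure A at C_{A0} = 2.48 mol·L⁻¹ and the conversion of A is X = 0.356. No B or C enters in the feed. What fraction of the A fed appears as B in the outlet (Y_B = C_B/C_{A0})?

Exit C_A = C_{A0}(1−X) = 2.48×0.644 = 1.597 mol·L⁻¹.
In a CSTR the entire volume is at exit conditions, so r_B = 1.72×1.597^0.5 = 2.174 and r_C = 1.02×1.597^1.5 = 2.059.
Fraction of consumed A going to B: r_B/(r_B+r_C) = 0.5136.
C_B = 0.5136·C_{A0}·X = 0.5136×2.48×0.356 = 0.453 mol·L⁻¹; Y_B = C_B/C_{A0} = 0.183.

0.183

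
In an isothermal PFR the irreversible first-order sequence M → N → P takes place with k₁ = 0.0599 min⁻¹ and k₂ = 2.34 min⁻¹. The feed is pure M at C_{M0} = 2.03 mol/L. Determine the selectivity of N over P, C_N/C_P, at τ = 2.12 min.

0.238

For first-order series with pure M initially, C_N(τ) = k₁C_{M0}/(k₂−k₁)·(e^(−k₁τ) − e^(−k₂τ)).
e^(−k₁τ) = e^(−0.0599×2.12) = e^(−0.1270) = 0.8807; e^(−k₂τ) = e^(−4.961) = 0.007007.
C_N = 0.0599×2.03/(2.34−0.0599) × (0.8807−0.007007) = 0.05333×0.8737 = 0.04660 mol/L.
C_M = C_{M0}e^(−k₁τ) = 1.788 mol/L, so C_P = C_{M0}−C_M−C_N = 0.1955 mol/L; C_N/C_P = 0.238.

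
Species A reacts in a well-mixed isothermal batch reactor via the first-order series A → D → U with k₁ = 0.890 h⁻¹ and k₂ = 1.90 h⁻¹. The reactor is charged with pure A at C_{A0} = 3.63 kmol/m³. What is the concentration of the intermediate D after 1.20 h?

0.772 kmol/m³

The intermediate concentration in a first-order A→B→C sequence is C_D = k₁C_{A0}(e^(−k₁t) − e^(−k₂t))/(k₂−k₁).
e^(−k₁t) = e^(−0.890×1.20) = e^(−1.068) = 0.3437; e^(−k₂t) = e^(−2.280) = 0.1023.
C_D = 0.890×3.63/(1.90−0.890) × (0.3437−0.1023) = 3.199×0.2414 = 0.7722 kmol/m³.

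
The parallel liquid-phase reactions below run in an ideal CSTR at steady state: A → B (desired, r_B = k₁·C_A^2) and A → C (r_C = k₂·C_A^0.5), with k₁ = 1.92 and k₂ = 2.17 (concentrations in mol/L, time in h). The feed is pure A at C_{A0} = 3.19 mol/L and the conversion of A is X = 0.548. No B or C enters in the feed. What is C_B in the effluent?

1.06 mol/L

Exit C_A = C_{A0}(1−X) = 3.19×0.452 = 1.442 mol/L.
Rates in a CSTR are evaluated at the outlet concentration: r_B = 1.92×1.442^2 = 3.992, r_C = 2.17×1.442^0.5 = 2.606.
Fraction of consumed A going to B: r_B/(r_B+r_C) = 0.6050.
C_B = 0.6050·C_{A0}·X = 0.6050×3.19×0.548 = 1.06 mol/L.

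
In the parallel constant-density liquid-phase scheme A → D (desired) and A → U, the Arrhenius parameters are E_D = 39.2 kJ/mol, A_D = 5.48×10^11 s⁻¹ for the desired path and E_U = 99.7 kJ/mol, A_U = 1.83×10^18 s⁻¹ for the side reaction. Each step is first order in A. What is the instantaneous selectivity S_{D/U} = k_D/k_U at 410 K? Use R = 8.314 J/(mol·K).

k_D/k_U = (A_D/A_U)·exp[−(E_D−E_U)/(RT)] = (A_D/A_U)·exp[(E_U−E_D)/(RT)].
(E_U−E_D)/(RT) = (99.7−39.2)×10³/(8.314×410) = 60500/3409 = 17.75.
k_D/k_U = (5.48×10^11/1.83×10^18)·exp(17.75) = 2.995×10^-7 × 5.106×10^7 = 15.3.

15.3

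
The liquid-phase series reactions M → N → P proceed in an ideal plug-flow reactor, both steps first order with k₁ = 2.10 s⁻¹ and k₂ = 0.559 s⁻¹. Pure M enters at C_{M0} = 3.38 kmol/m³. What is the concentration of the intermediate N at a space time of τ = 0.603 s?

Solving the coupled first-order balances gives C_N(τ) = [k₁/(k₂−k₁)]·C_{M0}·(e^(−k₁τ) − e^(−k₂τ)).
e^(−k₁τ) = e^(−2.10×0.603) = e^(−1.266) = 0.2819; e^(−k₂τ) = e^(−0.3371) = 0.7139.
C_N = 2.10×3.38/(0.559−2.10) × (0.2819−0.7139) = (-4.606)×(-0.4320) = 1.990 kmol/m³.

1.99 kmol/m³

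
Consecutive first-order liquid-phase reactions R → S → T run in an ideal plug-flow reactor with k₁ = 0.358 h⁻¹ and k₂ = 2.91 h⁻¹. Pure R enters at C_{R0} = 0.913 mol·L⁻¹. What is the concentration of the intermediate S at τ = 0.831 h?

Solving the coupled first-order balances gives C_S(τ) = [k₁/(k₂−k₁)]·C_{R0}·(e^(−k₁τ) − e^(−k₂τ)).
e^(−k₁τ) = e^(−0.358×0.831) = e^(−0.2975) = 0.7427; e^(−k₂τ) = e^(−2.418) = 0.08908.
C_S = 0.358×0.913/(2.91−0.358) × (0.7427−0.08908) = 0.1281×0.6536 = 0.08371 mol·L⁻¹.

0.0837 mol·L⁻¹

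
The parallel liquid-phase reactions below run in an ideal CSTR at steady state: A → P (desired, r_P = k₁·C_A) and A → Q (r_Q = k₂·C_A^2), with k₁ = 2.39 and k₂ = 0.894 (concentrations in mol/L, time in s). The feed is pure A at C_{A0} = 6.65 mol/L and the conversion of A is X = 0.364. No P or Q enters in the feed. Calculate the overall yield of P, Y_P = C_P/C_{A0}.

0.141

Exit C_A = C_{A0}(1−X) = 6.65×0.636 = 4.229 mol/L.
Rates in a CSTR are evaluated at the outlet concentration: r_P = 2.39×4.229 = 10.11, r_Q = 0.894×4.229^2 = 15.99.
Fraction of consumed A going to P: r_P/(r_P+r_Q) = 0.3873.
C_P = 0.3873·C_{A0}·X = 0.3873×6.65×0.364 = 0.937 mol/L; Y_P = C_P/C_{A0} = 0.141.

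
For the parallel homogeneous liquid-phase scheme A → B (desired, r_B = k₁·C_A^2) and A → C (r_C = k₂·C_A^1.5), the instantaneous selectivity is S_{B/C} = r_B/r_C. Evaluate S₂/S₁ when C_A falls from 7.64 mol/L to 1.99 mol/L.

S_{B/C} = (k₁/k₂)·C_A^0.5, so S₂/S₁ = (C_{A,2}/C_{A,1})^0.5.
= (1.99/7.64)^0.5 = (0.2605)^0.5 = 0.510.
Selectivity toward B falls as C_A falls — high-concentration operation is favoured.

0.510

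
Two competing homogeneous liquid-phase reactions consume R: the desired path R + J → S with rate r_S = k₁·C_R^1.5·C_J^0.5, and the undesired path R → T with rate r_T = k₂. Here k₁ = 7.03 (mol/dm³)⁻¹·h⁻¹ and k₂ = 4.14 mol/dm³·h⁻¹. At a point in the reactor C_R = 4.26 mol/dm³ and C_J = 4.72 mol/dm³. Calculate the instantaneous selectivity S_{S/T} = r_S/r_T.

S_{S/T} = r_S/r_T = (k₁·C_R^1.5·C_J^0.5)/(k₂) = (k₁/k₂)·C_R^1.5·C_J^0.5.
= (7.03×4.260^1.5×4.720^0.5) / (4.14) = 134.3/4.140 = 32.4.

32.4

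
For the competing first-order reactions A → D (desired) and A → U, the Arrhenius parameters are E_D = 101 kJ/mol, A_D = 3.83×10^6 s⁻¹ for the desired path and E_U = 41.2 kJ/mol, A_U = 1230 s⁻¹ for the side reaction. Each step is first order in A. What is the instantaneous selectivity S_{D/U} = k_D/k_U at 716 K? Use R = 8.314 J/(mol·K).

0.135

k_D/k_U = (A_D/A_U)·exp[−(E_D−E_U)/(RT)] = (A_D/A_U)·exp[(E_U−E_D)/(RT)].
(E_U−E_D)/(RT) = (41.2−101)×10³/(8.314×716) = -59800/5953 = -10.05.
k_D/k_U = (3.83×10^6/1230)·exp(-10.05) = 3114 × 4.337×10^-5 = 0.135.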